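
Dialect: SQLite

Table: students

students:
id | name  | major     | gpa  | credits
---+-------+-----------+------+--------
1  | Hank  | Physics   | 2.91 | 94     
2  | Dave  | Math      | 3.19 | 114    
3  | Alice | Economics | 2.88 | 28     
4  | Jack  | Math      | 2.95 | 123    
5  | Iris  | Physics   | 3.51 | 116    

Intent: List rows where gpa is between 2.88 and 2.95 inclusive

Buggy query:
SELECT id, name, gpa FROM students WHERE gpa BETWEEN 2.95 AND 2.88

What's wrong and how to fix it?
Bug: The bounds are reversed; BETWEEN a AND b requires a <= b to match anything

Fix: Write BETWEEN 2.88 AND 2.95

Corrected query:
SELECT id, name, gpa FROM students WHERE gpa BETWEEN 2.88 AND 2.95

Result:
id | name  | gpa 
---+-------+-----
1  | Hank  | 2.91
3  | Alice | 2.88
4  | Jack  | 2.95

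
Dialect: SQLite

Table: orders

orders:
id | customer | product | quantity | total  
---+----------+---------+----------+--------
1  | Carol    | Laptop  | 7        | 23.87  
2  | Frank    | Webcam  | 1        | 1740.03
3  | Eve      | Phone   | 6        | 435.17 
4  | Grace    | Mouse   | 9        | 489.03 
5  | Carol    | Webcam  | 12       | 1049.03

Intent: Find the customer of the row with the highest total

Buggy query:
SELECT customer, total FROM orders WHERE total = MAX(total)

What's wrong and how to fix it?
Bug: MAX(total) is an aggregate and cannot be used directly in WHERE

Fix: Wrap MAX in a scalar subquery so WHERE compares against a single value

Corrected query:
SELECT customer, total FROM orders WHERE total = (SELECT MAX(total) FROM orders)

Result:
customer | total  
---------+--------
Frank    | 1740.03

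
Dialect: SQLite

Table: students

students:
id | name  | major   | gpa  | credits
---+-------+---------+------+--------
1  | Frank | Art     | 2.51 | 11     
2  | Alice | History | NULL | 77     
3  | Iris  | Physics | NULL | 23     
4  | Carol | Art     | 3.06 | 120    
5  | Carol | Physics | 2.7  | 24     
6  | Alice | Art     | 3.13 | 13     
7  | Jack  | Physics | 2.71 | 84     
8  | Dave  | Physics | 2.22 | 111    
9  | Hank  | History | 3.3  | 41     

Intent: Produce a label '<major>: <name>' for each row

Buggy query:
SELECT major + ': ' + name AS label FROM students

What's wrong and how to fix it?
Bug: '+' is numeric addition; on text columns SQLite converts them to 0 instead of concatenating

Fix: Use the || operator for string concatenation

Corrected query:
SELECT major || ': ' || name AS label FROM students

Result:
label         
--------------
Art: Frank    
History: Alice
Physics: Iris 
Art: Carol    
Physics: Carol
Art: Alice    
Physics: Jack 
Physics: Dave 
History: Hank 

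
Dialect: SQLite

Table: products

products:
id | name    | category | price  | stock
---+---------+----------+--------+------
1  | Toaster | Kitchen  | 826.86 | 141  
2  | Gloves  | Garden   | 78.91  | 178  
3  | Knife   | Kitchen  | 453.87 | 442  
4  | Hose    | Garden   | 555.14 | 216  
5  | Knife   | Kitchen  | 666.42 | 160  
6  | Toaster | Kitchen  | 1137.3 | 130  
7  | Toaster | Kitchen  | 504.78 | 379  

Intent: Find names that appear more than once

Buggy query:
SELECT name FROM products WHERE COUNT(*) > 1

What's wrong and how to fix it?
Bug: COUNT(*) is an aggregate and cannot be used in WHERE

Fix: Group first, then use HAVING for the count condition

Corrected query:
SELECT name FROM products GROUP BY name HAVING COUNT(*) > 1

Result:
name   
-------
Knife  
Toaster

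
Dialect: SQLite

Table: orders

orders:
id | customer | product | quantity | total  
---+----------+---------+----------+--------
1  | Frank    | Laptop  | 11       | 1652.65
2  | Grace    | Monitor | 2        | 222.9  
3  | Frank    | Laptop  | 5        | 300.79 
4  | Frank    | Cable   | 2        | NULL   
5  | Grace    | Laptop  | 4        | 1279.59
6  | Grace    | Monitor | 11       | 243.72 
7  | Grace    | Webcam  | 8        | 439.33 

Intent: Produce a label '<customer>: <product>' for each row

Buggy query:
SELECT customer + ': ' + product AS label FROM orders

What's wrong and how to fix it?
Bug: SQLite uses || for string concatenation; + coerces text to numbers (yielding 0)

Fix: Replace + with || to concatenate text

Corrected query:
SELECT customer || ': ' || product AS label FROM orders

Result:
label         
--------------
Frank: Laptop 
Grace: Monitor
Frank: Laptop 
Frank: Cable  
Grace: Laptop 
Grace: Monitor
Grace: Webcam 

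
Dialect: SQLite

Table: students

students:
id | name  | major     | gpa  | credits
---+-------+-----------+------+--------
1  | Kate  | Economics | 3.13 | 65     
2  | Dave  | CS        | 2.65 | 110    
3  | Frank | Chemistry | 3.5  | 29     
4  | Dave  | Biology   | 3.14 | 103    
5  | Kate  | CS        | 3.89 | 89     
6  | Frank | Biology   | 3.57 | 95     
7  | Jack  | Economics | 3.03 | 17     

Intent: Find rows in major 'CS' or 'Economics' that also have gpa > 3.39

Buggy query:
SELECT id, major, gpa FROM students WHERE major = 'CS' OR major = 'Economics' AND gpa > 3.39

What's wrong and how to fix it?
Bug: Without parentheses, AND is evaluated before OR, so the gpa filter only applies to the 'Economics' branch

Fix: Group the OR with parentheses (or use IN), then AND the threshold

Corrected query:
SELECT id, major, gpa FROM students WHERE (major = 'CS' OR major = 'Economics') AND gpa > 3.39

Result:
id | major | gpa 
---+-------+-----
5  | CS    | 3.89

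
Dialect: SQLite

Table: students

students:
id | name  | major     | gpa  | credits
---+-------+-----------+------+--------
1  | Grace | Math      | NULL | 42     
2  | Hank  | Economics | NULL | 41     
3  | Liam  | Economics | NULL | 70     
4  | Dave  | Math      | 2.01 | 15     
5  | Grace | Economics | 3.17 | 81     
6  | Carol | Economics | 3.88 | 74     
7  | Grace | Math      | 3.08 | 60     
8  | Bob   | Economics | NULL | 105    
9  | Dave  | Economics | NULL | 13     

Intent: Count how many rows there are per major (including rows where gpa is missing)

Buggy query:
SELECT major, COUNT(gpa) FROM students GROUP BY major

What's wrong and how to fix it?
Bug: COUNT(gpa) skips NULLs, so groups with missing gpa are undercounted

Fix: Use COUNT(*) to count all rows regardless of NULL

Corrected query:
SELECT major, COUNT(*) FROM students GROUP BY major

Result:
major     | COUNT(*)
----------+---------
Economics | 6       
Math      | 3       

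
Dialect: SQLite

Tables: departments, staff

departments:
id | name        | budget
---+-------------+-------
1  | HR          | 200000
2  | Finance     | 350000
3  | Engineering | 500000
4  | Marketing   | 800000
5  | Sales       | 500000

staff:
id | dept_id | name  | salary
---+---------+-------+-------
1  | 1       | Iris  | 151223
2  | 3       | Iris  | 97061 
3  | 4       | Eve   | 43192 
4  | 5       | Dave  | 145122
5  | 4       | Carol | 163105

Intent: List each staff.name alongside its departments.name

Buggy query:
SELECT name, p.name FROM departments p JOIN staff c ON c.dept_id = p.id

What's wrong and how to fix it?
Bug: Both tables have a 'name' column; the unqualified reference is ambiguous

Fix: Prefix ambiguous columns with the table alias

Corrected query:
SELECT c.name, p.name FROM departments p JOIN staff c ON c.dept_id = p.id

Result:
name  | name       
------+------------
Iris  | HR         
Iris  | Engineering
Eve   | Marketing  
Dave  | Sales      
Carol | Marketing  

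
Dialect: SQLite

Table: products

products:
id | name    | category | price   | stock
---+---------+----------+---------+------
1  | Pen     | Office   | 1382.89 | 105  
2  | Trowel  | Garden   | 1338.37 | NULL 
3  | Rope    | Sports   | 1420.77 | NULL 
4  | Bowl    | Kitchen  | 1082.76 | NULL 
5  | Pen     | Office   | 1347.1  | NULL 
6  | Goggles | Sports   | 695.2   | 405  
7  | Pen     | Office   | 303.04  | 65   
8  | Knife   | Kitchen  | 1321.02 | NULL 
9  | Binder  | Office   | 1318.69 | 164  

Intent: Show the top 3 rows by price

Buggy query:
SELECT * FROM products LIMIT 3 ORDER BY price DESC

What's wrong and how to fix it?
Bug: ORDER BY cannot follow LIMIT; LIMIT is the final clause

Fix: Swap the clauses: ORDER BY first, then LIMIT

Corrected query:
SELECT * FROM products ORDER BY price DESC LIMIT 3

Result:
id | name | category | price   | stock
---+------+----------+---------+------
3  | Rope | Sports   | 1420.77 | NULL 
1  | Pen  | Office   | 1382.89 | 105  
5  | Pen  | Office   | 1347.1  | NULL 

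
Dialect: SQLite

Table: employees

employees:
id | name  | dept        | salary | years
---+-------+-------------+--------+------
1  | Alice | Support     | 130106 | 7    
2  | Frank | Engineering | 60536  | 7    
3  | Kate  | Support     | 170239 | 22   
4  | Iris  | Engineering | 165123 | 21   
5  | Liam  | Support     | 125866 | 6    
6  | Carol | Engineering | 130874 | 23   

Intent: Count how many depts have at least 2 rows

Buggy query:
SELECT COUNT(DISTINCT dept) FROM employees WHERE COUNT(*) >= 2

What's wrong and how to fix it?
Bug: COUNT(*) cannot appear in WHERE; the per-group count doesn't exist yet

Fix: Group first with HAVING COUNT(*) >= 2, then COUNT the resulting groups

Corrected query:
SELECT COUNT(*) FROM (SELECT dept FROM employees GROUP BY dept HAVING COUNT(*) >= 2)

Result:
COUNT(*)
--------
2       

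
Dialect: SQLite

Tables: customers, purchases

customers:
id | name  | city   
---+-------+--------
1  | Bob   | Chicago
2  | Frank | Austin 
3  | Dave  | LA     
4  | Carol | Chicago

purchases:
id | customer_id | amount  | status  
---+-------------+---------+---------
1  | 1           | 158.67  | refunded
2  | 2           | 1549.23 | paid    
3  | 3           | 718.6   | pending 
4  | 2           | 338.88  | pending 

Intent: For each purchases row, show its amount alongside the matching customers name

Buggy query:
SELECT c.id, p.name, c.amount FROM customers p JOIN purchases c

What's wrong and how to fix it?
Bug: Missing join condition: each purchases row is matched to all customers rows instead of just its own

Fix: Specify the join condition linking the foreign key to the parent id

Corrected query:
SELECT c.id, p.name, c.amount FROM customers p JOIN purchases c ON c.customer_id = p.id

Result:
id | name  | amount 
---+-------+--------
1  | Bob   | 158.67 
2  | Frank | 1549.23
3  | Dave  | 718.6  
4  | Frank | 338.88 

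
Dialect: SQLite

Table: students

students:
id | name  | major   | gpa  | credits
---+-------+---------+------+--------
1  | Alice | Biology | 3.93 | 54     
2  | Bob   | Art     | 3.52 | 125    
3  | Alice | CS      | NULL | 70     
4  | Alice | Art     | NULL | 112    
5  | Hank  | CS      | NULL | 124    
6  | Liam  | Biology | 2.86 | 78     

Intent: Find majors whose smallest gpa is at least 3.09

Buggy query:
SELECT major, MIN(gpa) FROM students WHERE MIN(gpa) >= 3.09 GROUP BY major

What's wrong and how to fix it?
Bug: Aggregates like MIN are computed per group after WHERE runs

Fix: Replace WHERE with HAVING after the GROUP BY

Corrected query:
SELECT major, MIN(gpa) FROM students GROUP BY major HAVING MIN(gpa) >= 3.09

Result:
major | MIN(gpa)
------+---------
Art   | 3.52    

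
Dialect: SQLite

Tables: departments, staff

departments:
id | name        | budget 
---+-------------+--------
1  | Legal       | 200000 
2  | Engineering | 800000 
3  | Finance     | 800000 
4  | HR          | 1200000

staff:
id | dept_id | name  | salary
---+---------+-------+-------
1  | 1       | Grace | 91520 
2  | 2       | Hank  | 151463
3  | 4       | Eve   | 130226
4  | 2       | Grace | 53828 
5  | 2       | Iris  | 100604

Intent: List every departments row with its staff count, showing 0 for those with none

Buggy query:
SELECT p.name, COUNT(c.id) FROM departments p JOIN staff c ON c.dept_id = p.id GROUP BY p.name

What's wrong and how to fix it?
Bug: An inner join excludes parents with zero children

Fix: Switch to LEFT JOIN to retain unmatched parent rows

Corrected query:
SELECT p.name, COUNT(c.id) FROM departments p LEFT JOIN staff c ON c.dept_id = p.id GROUP BY p.name

Result:
name        | COUNT(c.id)
------------+------------
Engineering | 3          
Finance     | 0          
HR          | 1          
Legal       | 1          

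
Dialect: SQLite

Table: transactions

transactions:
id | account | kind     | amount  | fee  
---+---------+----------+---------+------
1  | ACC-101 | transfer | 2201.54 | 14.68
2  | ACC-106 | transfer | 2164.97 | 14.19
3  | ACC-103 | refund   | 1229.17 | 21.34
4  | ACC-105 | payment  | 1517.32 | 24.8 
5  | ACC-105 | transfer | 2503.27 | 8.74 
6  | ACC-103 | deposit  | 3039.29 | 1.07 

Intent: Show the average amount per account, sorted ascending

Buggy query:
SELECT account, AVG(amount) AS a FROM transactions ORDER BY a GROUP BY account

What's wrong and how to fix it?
Bug: ORDER BY appears before GROUP BY; SQL clause order requires GROUP BY first

Fix: Move ORDER BY to the end, after GROUP BY

Corrected query:
SELECT account, AVG(amount) AS a FROM transactions GROUP BY account ORDER BY a

Result:
account | a       
--------+---------
ACC-105 | 2010.295
ACC-103 | 2134.23 
ACC-106 | 2164.97 
ACC-101 | 2201.54 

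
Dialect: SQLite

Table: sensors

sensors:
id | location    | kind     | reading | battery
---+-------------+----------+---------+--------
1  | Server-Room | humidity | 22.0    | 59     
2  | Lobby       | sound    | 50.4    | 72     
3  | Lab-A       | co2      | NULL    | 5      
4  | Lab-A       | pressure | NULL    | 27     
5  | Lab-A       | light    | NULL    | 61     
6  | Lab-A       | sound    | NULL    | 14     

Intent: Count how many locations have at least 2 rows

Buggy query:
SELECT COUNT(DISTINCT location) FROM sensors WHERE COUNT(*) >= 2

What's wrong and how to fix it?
Bug: WHERE filters individual rows, not groups, so a group-level COUNT is invalid there

Fix: Group first with HAVING COUNT(*) >= 2, then COUNT the resulting groups

Corrected query:
SELECT COUNT(*) FROM (SELECT location FROM sensors GROUP BY location HAVING COUNT(*) >= 2)

Result:
COUNT(*)
--------
1       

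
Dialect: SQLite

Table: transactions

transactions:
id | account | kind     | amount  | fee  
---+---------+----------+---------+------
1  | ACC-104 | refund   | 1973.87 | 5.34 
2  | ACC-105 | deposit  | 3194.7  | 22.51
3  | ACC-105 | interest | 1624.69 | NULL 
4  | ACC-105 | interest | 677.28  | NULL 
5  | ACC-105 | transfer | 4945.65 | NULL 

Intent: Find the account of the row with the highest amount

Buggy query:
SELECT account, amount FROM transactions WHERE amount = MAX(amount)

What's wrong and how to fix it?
Bug: WHERE is evaluated per row; an aggregate over the whole table isn't defined there

Fix: Use a subquery: WHERE amount = (SELECT MAX(amount) FROM transactions)

Corrected query:
SELECT account, amount FROM transactions WHERE amount = (SELECT MAX(amount) FROM transactions)

Result:
account | amount 
--------+--------
ACC-105 | 4945.65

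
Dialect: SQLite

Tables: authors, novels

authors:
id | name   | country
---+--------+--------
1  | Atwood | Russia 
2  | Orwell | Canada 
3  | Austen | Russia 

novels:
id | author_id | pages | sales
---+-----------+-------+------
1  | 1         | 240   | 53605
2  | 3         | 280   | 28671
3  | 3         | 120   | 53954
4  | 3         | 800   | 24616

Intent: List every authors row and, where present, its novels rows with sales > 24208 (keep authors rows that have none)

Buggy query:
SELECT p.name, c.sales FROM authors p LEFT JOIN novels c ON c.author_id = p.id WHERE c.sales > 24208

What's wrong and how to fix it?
Bug: A WHERE condition on the right-hand table after LEFT JOIN drops unmatched parents

Fix: Put 'c.sales > 24208' in the JOIN's ON clause instead of WHERE

Corrected query:
SELECT p.name, c.sales FROM authors p LEFT JOIN novels c ON c.author_id = p.id AND c.sales > 24208

Result:
name   | sales
-------+------
Atwood | 53605
Orwell | NULL 
Austen | 24616
Austen | 28671
Austen | 53954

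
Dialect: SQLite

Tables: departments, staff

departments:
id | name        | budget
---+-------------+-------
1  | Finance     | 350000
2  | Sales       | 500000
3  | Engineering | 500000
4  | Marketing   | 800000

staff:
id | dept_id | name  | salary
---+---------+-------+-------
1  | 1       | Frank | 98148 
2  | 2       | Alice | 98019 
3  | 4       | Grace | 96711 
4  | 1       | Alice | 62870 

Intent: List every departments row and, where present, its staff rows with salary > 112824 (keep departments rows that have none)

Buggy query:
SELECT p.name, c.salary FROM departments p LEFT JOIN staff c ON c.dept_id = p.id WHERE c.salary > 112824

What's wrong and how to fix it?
Bug: A WHERE condition on the right-hand table after LEFT JOIN drops unmatched parents

Fix: Move the right-table condition into the ON clause so unmatched parents are kept

Corrected query:
SELECT p.name, c.salary FROM departments p LEFT JOIN staff c ON c.dept_id = p.id AND c.salary > 112824

Result:
name        | salary
------------+-------
Finance     | NULL  
Sales       | NULL  
Engineering | NULL  
Marketing   | NULL  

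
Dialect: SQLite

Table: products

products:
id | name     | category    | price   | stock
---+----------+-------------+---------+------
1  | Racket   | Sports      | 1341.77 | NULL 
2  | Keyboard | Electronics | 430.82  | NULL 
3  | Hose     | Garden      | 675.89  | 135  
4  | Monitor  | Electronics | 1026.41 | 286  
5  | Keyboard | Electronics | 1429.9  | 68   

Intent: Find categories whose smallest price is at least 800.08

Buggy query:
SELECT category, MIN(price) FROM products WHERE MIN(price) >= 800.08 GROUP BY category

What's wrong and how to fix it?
Bug: Aggregates like MIN are computed per group after WHERE runs

Fix: Replace WHERE with HAVING after the GROUP BY

Corrected query:
SELECT category, MIN(price) FROM products GROUP BY category HAVING MIN(price) >= 800.08

Result:
category | MIN(price)
---------+-----------
Sports   | 1341.77   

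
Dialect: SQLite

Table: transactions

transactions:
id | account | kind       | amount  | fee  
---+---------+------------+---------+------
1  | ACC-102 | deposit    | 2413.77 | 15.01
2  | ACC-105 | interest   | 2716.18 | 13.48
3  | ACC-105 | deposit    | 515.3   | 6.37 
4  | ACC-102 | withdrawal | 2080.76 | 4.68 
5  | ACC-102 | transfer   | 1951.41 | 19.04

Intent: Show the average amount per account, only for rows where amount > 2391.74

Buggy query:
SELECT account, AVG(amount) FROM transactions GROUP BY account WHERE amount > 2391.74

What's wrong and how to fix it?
Bug: WHERE cannot follow GROUP BY

Fix: Place WHERE between FROM and GROUP BY

Corrected query:
SELECT account, AVG(amount) FROM transactions WHERE amount > 2391.74 GROUP BY account

Result:
account | AVG(amount)
--------+------------
ACC-102 | 2413.77    
ACC-105 | 2716.18    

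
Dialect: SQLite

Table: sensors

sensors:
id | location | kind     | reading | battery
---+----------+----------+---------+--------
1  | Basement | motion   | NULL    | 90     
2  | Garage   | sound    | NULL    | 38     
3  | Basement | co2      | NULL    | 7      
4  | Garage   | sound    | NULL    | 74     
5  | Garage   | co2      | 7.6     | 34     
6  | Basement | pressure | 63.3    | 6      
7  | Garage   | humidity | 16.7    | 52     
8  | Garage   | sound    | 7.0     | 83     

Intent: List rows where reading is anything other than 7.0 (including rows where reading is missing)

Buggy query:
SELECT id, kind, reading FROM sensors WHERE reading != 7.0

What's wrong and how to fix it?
Bug: Inequality against NULL is unknown, not true; rows with NULL are dropped

Fix: Add an explicit OR reading IS NULL to include the missing-value rows

Corrected query:
SELECT id, kind, reading FROM sensors WHERE reading != 7.0 OR reading IS NULL

Result:
id | kind     | reading
---+----------+--------
1  | motion   | NULL   
2  | sound    | NULL   
3  | co2      | NULL   
4  | sound    | NULL   
5  | co2      | 7.6    
6  | pressure | 63.3   
7  | humidity | 16.7   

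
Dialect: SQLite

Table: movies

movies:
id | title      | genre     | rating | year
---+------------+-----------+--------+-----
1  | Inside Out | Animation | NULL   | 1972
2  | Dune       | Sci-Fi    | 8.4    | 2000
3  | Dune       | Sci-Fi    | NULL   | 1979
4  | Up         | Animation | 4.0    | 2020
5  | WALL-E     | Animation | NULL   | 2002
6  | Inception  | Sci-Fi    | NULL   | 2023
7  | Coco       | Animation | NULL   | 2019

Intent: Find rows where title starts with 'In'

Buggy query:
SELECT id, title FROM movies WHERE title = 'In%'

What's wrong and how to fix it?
Bug: '=' compares the literal string including the % character; pattern matching needs LIKE

Fix: Replace '=' with LIKE so 'In%' is treated as a pattern

Corrected query:
SELECT id, title FROM movies WHERE title LIKE 'In%'

Result:
id | title     
---+-----------
1  | Inside Out
6  | Inception 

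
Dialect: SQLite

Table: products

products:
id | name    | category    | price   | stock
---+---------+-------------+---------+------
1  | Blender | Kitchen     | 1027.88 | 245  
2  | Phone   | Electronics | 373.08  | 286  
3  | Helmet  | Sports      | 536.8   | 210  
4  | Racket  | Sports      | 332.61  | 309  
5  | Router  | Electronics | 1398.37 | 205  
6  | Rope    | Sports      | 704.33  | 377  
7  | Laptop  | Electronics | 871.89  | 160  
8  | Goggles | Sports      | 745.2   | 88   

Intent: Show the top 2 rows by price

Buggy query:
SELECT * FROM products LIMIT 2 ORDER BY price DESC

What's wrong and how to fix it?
Bug: LIMIT must come after ORDER BY

Fix: Sort with ORDER BY, then apply LIMIT

Corrected query:
SELECT * FROM products ORDER BY price DESC LIMIT 2

Result:
id | name    | category    | price   | stock
---+---------+-------------+---------+------
5  | Router  | Electronics | 1398.37 | 205  
1  | Blender | Kitchen     | 1027.88 | 245  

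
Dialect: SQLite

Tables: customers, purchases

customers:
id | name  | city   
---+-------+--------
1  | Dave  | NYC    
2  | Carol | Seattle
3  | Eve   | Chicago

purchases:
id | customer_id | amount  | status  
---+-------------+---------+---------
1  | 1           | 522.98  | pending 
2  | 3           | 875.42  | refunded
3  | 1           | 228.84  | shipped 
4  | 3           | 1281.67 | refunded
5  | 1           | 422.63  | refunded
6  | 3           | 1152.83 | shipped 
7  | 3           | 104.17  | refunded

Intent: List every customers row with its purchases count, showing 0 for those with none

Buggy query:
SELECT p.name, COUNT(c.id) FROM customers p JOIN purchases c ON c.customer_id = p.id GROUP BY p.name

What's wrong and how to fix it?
Bug: An inner join excludes parents with zero children

Fix: Use LEFT JOIN so parents without children still appear (COUNT(c.id) gives 0)

Corrected query:
SELECT p.name, COUNT(c.id) FROM customers p LEFT JOIN purchases c ON c.customer_id = p.id GROUP BY p.name

Result:
name  | COUNT(c.id)
------+------------
Carol | 0          
Dave  | 3          
Eve   | 4          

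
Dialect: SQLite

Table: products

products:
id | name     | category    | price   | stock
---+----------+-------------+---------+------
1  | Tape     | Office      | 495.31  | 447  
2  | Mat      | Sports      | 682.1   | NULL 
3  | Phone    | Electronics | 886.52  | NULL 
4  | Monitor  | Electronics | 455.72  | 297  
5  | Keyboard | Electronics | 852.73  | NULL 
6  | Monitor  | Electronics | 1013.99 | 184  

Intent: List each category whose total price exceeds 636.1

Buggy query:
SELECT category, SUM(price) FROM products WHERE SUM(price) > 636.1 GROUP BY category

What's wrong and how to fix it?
Bug: SUM(price) is an aggregate, but WHERE filters rows before aggregation

Fix: Move the aggregate condition to a HAVING clause

Corrected query:
SELECT category, SUM(price) FROM products GROUP BY category HAVING SUM(price) > 636.1

Result:
category    | SUM(price)
------------+-----------
Electronics | 3208.96   
Sports      | 682.1     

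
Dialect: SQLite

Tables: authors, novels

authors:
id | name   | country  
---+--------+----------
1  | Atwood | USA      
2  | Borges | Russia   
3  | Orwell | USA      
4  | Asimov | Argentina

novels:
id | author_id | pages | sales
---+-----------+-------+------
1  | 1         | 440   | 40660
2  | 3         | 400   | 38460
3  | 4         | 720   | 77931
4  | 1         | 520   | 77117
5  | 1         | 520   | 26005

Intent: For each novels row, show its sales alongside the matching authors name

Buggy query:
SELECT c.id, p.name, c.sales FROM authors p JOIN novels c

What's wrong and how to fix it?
Bug: Missing join condition: each novels row is matched to all authors rows instead of just its own

Fix: Specify the join condition linking the foreign key to the parent id

Corrected query:
SELECT c.id, p.name, c.sales FROM authors p JOIN novels c ON c.author_id = p.id

Result:
id | name   | sales
---+--------+------
1  | Atwood | 40660
2  | Orwell | 38460
3  | Asimov | 77931
4  | Atwood | 77117
5  | Atwood | 26005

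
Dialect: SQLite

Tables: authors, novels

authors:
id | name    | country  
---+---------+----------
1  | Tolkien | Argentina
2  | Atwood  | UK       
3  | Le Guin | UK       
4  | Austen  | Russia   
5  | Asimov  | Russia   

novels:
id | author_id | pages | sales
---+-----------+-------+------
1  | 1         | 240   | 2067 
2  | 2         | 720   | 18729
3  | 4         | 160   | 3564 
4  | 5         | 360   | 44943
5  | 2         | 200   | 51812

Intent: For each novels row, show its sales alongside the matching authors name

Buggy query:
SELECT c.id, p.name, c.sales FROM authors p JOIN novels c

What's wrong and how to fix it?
Bug: JOIN with no ON clause produces a cartesian product; every novels row pairs with every authors row

Fix: Specify the join condition linking the foreign key to the parent id

Corrected query:
SELECT c.id, p.name, c.sales FROM authors p JOIN novels c ON c.author_id = p.id

Result:
id | name    | sales
---+---------+------
1  | Tolkien | 2067 
2  | Atwood  | 18729
3  | Austen  | 3564 
4  | Asimov  | 44943
5  | Atwood  | 51812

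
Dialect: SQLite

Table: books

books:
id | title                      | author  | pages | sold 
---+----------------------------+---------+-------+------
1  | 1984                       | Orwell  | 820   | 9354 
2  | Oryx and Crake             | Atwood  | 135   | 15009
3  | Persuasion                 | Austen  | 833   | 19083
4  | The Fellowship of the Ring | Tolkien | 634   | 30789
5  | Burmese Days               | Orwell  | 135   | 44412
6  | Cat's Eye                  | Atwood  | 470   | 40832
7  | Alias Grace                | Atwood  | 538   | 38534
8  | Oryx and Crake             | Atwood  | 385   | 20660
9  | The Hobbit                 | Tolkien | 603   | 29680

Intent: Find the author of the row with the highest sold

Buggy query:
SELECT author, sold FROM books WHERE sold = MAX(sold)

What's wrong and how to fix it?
Bug: WHERE is evaluated per row; an aggregate over the whole table isn't defined there

Fix: Use a subquery: WHERE sold = (SELECT MAX(sold) FROM books)

Corrected query:
SELECT author, sold FROM books WHERE sold = (SELECT MAX(sold) FROM books)

Result:
author | sold 
-------+------
Orwell | 44412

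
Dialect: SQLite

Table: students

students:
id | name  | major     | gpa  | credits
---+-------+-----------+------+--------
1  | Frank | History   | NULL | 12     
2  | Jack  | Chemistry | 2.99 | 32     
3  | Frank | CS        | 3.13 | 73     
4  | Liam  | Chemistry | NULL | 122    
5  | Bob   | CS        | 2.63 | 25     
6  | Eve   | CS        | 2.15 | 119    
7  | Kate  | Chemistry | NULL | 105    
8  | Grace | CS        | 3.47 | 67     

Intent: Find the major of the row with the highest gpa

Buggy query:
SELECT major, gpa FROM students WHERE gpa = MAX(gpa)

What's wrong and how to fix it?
Bug: WHERE is evaluated per row; an aggregate over the whole table isn't defined there

Fix: Use a subquery: WHERE gpa = (SELECT MAX(gpa) FROM students)

Corrected query:
SELECT major, gpa FROM students WHERE gpa = (SELECT MAX(gpa) FROM students)

Result:
major | gpa 
------+-----
CS    | 3.47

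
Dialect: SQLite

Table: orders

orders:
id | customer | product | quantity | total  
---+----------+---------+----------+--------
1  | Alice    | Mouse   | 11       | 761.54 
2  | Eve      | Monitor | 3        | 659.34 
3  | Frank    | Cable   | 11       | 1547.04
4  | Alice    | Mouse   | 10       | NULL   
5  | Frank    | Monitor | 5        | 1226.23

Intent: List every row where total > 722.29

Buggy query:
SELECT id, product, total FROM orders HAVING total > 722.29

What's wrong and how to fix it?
Bug: This is a non-aggregate query (no GROUP BY, no aggregates), so in SQLite the HAVING clause is invalid here; a row-level condition belongs in WHERE

Fix: Replace HAVING with WHERE since the condition applies to individual rows

Corrected query:
SELECT id, product, total FROM orders WHERE total > 722.29

Result:
id | product | total  
---+---------+--------
1  | Mouse   | 761.54 
3  | Cable   | 1547.04
5  | Monitor | 1226.23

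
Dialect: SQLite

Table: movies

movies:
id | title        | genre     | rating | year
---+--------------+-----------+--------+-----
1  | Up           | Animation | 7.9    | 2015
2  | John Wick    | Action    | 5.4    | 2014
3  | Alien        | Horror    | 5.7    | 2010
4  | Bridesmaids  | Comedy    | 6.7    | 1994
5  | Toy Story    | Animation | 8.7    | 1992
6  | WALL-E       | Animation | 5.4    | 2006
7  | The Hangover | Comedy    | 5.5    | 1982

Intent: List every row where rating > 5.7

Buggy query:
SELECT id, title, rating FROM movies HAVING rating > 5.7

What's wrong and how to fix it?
Bug: This is a non-aggregate query (no GROUP BY, no aggregates), so in SQLite the HAVING clause is invalid here; a row-level condition belongs in WHERE

Fix: Replace HAVING with WHERE since the condition applies to individual rows

Corrected query:
SELECT id, title, rating FROM movies WHERE rating > 5.7

Result:
id | title       | rating
---+-------------+-------
1  | Up          | 7.9   
4  | Bridesmaids | 6.7   
5  | Toy Story   | 8.7   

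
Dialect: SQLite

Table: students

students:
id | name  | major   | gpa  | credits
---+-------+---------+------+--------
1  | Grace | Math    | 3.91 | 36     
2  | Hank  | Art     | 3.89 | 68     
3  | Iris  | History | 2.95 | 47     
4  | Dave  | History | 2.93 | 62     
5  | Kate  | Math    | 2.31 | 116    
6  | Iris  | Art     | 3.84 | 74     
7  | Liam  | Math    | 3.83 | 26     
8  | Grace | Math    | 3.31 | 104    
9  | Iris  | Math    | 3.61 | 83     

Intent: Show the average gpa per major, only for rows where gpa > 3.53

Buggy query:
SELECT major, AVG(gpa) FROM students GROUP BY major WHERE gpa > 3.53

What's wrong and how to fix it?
Bug: WHERE cannot follow GROUP BY

Fix: Move the WHERE clause before GROUP BY

Corrected query:
SELECT major, AVG(gpa) FROM students WHERE gpa > 3.53 GROUP BY major

Result:
major | AVG(gpa)
------+---------
Art   | 3.865   
Math  | 3.783333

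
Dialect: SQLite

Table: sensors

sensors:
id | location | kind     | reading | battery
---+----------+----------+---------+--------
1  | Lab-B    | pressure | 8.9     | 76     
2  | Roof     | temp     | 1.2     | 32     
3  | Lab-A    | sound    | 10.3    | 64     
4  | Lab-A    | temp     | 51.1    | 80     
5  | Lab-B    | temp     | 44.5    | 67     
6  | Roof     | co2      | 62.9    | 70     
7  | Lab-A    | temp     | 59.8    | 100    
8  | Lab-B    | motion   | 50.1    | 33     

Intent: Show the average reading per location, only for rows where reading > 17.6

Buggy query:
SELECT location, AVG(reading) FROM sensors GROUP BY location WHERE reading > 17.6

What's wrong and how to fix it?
Bug: Row-level WHERE must come before GROUP BY in the clause order

Fix: Place WHERE between FROM and GROUP BY

Corrected query:
SELECT location, AVG(reading) FROM sensors WHERE reading > 17.6 GROUP BY location

Result:
location | AVG(reading)
---------+-------------
Lab-A    | 55.45       
Lab-B    | 47.3        
Roof     | 62.9        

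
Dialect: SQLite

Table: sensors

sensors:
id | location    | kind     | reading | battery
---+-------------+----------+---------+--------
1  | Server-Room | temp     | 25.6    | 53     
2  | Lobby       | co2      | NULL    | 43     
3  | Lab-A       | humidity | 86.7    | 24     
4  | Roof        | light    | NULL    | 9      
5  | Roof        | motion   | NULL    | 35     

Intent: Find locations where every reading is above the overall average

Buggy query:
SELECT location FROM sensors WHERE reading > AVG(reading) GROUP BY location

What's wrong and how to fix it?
Bug: WHERE evaluates per row before aggregation, so AVG() is unavailable

Fix: Compute the overall average in a scalar subquery and compare each group's MIN against it in HAVING

Corrected query:
SELECT location FROM sensors GROUP BY location HAVING MIN(reading) > (SELECT AVG(reading) FROM sensors)

Result:
location
--------
Lab-A   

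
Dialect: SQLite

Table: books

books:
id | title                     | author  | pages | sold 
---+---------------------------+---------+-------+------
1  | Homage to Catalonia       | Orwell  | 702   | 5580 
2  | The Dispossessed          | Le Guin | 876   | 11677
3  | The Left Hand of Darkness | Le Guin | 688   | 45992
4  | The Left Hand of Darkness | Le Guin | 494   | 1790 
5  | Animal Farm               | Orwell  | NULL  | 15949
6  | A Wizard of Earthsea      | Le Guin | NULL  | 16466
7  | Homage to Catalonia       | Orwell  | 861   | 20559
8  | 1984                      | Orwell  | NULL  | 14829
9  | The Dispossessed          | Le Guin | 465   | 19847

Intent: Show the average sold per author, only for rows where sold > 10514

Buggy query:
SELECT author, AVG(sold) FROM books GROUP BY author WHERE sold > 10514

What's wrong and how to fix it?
Bug: Row-level WHERE must come before GROUP BY in the clause order

Fix: Place WHERE between FROM and GROUP BY

Corrected query:
SELECT author, AVG(sold) FROM books WHERE sold > 10514 GROUP BY author

Result:
author  | AVG(sold)   
--------+-------------
Le Guin | 23495.5     
Orwell  | 17112.333333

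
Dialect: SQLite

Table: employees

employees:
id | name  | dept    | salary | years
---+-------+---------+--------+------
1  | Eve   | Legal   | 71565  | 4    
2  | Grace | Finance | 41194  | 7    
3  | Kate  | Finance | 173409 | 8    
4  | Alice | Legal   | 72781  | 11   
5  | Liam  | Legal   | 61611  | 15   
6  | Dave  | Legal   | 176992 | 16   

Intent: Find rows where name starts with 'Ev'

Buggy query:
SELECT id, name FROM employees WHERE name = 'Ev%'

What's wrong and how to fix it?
Bug: Wildcards only work with LIKE; '=' treats '%' as a literal character

Fix: Replace '=' with LIKE so 'Ev%' is treated as a pattern

Corrected query:
SELECT id, name FROM employees WHERE name LIKE 'Ev%'

Result:
id | name
---+-----
1  | Eve 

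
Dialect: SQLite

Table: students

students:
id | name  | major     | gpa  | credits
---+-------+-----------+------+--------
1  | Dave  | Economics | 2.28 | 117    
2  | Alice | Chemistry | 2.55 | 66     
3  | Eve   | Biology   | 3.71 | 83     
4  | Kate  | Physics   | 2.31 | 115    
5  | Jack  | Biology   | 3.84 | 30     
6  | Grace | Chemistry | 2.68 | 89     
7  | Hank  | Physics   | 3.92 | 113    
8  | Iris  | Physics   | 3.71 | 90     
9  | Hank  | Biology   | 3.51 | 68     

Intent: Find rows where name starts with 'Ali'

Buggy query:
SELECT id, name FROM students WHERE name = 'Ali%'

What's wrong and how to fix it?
Bug: Wildcards only work with LIKE; '=' treats '%' as a literal character

Fix: Replace '=' with LIKE so 'Ali%' is treated as a pattern

Corrected query:
SELECT id, name FROM students WHERE name LIKE 'Ali%'

Result:
id | name 
---+------
2  | Alice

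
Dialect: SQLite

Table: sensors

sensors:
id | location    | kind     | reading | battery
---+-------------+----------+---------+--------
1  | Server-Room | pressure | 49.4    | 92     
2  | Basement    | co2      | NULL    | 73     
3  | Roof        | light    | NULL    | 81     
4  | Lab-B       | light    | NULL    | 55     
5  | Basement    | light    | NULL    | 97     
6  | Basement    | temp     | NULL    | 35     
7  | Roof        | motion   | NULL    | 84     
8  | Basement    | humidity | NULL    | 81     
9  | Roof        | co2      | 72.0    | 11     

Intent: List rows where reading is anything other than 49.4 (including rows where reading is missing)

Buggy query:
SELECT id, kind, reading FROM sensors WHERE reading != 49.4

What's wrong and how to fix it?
Bug: Inequality against NULL is unknown, not true; rows with NULL are dropped

Fix: Add an explicit OR reading IS NULL to include the missing-value rows

Corrected query:
SELECT id, kind, reading FROM sensors WHERE reading != 49.4 OR reading IS NULL

Result:
id | kind     | reading
---+----------+--------
2  | co2      | NULL   
3  | light    | NULL   
4  | light    | NULL   
5  | light    | NULL   
6  | temp     | NULL   
7  | motion   | NULL   
8  | humidity | NULL   
9  | co2      | 72     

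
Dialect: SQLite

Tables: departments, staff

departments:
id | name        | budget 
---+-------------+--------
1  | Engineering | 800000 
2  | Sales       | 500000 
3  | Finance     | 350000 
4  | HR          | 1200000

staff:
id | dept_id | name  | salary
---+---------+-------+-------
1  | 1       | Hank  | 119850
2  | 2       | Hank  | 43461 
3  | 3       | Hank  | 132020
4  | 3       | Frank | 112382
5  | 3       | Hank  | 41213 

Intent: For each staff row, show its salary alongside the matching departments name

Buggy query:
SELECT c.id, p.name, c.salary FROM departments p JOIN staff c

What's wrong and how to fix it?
Bug: JOIN with no ON clause produces a cartesian product; every staff row pairs with every departments row

Fix: Add ON c.dept_id = p.id to the JOIN

Corrected query:
SELECT c.id, p.name, c.salary FROM departments p JOIN staff c ON c.dept_id = p.id

Result:
id | name        | salary
---+-------------+-------
1  | Engineering | 119850
2  | Sales       | 43461 
3  | Finance     | 132020
4  | Finance     | 112382
5  | Finance     | 41213 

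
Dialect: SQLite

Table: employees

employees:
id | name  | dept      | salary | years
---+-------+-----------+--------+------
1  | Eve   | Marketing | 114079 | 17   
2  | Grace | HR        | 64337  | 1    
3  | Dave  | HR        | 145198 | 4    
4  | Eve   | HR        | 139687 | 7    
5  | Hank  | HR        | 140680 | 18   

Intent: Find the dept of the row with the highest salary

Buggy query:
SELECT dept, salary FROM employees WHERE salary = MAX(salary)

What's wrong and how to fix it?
Bug: MAX(salary) is an aggregate and cannot be used directly in WHERE

Fix: Use a subquery: WHERE salary = (SELECT MAX(salary) FROM employees)

Corrected query:
SELECT dept, salary FROM employees WHERE salary = (SELECT MAX(salary) FROM employees)

Result:
dept | salary
-----+-------
HR   | 145198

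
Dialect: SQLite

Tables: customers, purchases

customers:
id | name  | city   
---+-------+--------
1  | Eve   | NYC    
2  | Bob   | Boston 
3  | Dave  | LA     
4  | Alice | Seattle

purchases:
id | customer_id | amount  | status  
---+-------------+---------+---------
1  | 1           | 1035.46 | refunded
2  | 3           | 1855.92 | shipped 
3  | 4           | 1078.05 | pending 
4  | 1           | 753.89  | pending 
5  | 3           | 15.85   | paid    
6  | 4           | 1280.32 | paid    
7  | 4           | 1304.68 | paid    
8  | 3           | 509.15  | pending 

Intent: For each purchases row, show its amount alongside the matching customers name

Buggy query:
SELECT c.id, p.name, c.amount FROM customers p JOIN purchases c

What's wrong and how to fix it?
Bug: JOIN with no ON clause produces a cartesian product; every purchases row pairs with every customers row

Fix: Specify the join condition linking the foreign key to the parent id

Corrected query:
SELECT c.id, p.name, c.amount FROM customers p JOIN purchases c ON c.customer_id = p.id

Result:
id | name  | amount 
---+-------+--------
1  | Eve   | 1035.46
2  | Dave  | 1855.92
3  | Alice | 1078.05
4  | Eve   | 753.89 
5  | Dave  | 15.85  
6  | Alice | 1280.32
7  | Alice | 1304.68
8  | Dave  | 509.15 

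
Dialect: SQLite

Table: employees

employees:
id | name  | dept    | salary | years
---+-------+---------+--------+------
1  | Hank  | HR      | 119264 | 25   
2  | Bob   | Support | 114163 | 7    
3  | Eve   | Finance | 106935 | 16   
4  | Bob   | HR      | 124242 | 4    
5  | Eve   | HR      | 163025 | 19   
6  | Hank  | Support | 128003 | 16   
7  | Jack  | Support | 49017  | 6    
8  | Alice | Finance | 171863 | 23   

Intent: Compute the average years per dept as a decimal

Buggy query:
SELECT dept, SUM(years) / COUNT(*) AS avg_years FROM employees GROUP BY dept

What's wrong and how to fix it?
Bug: SUM(years) and COUNT(*) are both integers; the division truncates the fractional part

Fix: Cast one side to REAL so the division keeps the fractional part

Corrected query:
SELECT dept, SUM(years) * 1.0 / COUNT(*) AS avg_years FROM employees GROUP BY dept

Result:
dept    | avg_years
--------+----------
Finance | 19.5     
HR      | 16       
Support | 9.666667 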